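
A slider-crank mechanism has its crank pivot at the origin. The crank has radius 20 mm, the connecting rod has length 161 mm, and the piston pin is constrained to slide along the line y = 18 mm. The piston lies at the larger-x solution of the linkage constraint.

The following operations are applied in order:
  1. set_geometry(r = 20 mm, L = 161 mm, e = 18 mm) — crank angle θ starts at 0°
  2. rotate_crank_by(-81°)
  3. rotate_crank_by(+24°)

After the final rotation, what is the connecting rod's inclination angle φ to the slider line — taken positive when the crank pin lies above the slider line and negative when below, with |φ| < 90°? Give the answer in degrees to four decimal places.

-12.4733

set_geometry: r = 20 mm, L = 161 mm, e = 18 mm; θ ← 0°
rotate_crank_by(-81°): θ ← 0° -81° = -81°
rotate_crank_by(+24°): θ ← -81° +24° = -57°
crank pin P = (r cos θ, r sin θ) = (10.892781, -16.773411)
h = r sin θ − e = -16.773411 − 18 = -34.773411
sin φ = h / L = -34.773411 / 161 = -0.21598392
φ = arcsin(-0.21598392) = -12.473258°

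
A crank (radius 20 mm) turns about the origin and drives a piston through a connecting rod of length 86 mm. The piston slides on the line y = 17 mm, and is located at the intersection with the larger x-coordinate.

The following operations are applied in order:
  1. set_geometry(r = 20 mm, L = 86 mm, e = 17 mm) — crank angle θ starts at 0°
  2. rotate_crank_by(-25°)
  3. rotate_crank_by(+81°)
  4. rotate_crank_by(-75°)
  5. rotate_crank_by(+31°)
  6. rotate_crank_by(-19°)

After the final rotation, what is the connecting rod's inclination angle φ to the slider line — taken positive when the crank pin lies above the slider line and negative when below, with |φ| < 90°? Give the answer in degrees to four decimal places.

set_geometry: r = 20 mm, L = 86 mm, e = 17 mm; θ ← 0°
rotate_crank_by(-25°): θ ← 0° -25° = -25°
rotate_crank_by(+81°): θ ← -25° +81° = 56°
rotate_crank_by(-75°): θ ← 56° -75° = -19°
rotate_crank_by(+31°): θ ← -19° +31° = 12°
rotate_crank_by(-19°): θ ← 12° -19° = -7°
crank pin P = (r cos θ, r sin θ) = (19.850923, -2.437387)
h = r sin θ − e = -2.437387 − 17 = -19.437387
sin φ = h / L = -19.437387 / 86 = -0.22601613
φ = arcsin(-0.22601613) = -13.062637°

-13.0626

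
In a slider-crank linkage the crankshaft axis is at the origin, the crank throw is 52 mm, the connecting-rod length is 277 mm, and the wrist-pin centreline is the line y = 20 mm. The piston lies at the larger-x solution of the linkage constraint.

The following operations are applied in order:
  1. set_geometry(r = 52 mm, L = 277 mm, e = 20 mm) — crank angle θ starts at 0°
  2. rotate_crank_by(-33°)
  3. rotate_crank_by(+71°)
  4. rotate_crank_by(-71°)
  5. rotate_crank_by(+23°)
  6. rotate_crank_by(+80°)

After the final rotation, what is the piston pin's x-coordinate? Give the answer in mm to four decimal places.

set_geometry: r = 52 mm, L = 277 mm, e = 20 mm; θ ← 0°
rotate_crank_by(-33°): θ ← 0° -33° = -33°
rotate_crank_by(+71°): θ ← -33° +71° = 38°
rotate_crank_by(-71°): θ ← 38° -71° = -33°
rotate_crank_by(+23°): θ ← -33° +23° = -10°
rotate_crank_by(+80°): θ ← -10° +80° = 70°
crank pin P = (r cos θ, r sin θ) = (17.785047, 48.864016)
h = r sin θ − e = 48.864016 − 20 = 28.864016
x = r cos θ + √(L² − h²) = 17.785047 + √(76729.0 − 833.1314) = 17.785047 + 275.492048 = 293.277096

293.2771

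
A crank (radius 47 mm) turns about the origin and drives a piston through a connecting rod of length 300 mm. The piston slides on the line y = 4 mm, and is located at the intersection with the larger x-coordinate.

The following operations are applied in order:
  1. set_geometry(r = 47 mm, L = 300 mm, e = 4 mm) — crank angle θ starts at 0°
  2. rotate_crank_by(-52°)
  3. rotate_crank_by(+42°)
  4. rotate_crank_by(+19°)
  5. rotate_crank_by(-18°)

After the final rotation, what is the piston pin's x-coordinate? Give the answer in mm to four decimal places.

346.2065

set_geometry: r = 47 mm, L = 300 mm, e = 4 mm; θ ← 0°
rotate_crank_by(-52°): θ ← 0° -52° = -52°
rotate_crank_by(+42°): θ ← -52° +42° = -10°
rotate_crank_by(+19°): θ ← -10° +19° = 9°
rotate_crank_by(-18°): θ ← 9° -18° = -9°
crank pin P = (r cos θ, r sin θ) = (46.421352, -7.352420)
h = r sin θ − e = -7.352420 − 4 = -11.352420
x = r cos θ + √(L² − h²) = 46.421352 + √(90000.0 − 128.8774) = 46.421352 + 299.785127 = 346.206479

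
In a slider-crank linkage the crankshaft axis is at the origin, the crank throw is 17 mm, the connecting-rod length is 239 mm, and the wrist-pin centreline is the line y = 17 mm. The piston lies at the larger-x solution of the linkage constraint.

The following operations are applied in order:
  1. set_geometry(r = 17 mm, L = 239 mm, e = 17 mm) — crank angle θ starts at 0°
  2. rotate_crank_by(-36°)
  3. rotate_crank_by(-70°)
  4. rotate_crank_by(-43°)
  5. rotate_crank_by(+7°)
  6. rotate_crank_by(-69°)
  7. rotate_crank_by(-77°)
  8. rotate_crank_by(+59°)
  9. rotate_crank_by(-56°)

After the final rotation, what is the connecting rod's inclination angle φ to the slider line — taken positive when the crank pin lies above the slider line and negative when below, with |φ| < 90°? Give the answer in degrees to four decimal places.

set_geometry: r = 17 mm, L = 239 mm, e = 17 mm; θ ← 0°
rotate_crank_by(-36°): θ ← 0° -36° = -36°
rotate_crank_by(-70°): θ ← -36° -70° = -106°
rotate_crank_by(-43°): θ ← -106° -43° = -149°
rotate_crank_by(+7°): θ ← -149° +7° = -142°
rotate_crank_by(-69°): θ ← -142° -69° = -211°
rotate_crank_by(-77°): θ ← -211° -77° = -288°
rotate_crank_by(+59°): θ ← -288° +59° = -229°
rotate_crank_by(-56°): θ ← -229° -56° = -285°
crank pin P = (r cos θ, r sin θ) = (4.399924, 16.420739)
h = r sin θ − e = 16.420739 − 17 = -0.579261
sin φ = h / L = -0.579261 / 239 = -0.00242369
φ = arcsin(-0.00242369) = -0.138867°

-0.1389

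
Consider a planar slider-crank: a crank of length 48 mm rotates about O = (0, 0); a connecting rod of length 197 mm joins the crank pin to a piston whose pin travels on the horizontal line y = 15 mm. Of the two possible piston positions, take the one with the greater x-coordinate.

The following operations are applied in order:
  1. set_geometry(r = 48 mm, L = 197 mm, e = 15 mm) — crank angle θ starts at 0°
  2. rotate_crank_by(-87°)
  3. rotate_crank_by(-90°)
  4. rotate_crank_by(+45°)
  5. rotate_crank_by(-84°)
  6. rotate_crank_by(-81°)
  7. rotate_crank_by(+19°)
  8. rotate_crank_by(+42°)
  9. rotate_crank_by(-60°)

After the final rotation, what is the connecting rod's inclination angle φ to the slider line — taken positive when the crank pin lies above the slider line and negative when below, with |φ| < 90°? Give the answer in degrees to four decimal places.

8.2130

set_geometry: r = 48 mm, L = 197 mm, e = 15 mm; θ ← 0°
rotate_crank_by(-87°): θ ← 0° -87° = -87°
rotate_crank_by(-90°): θ ← -87° -90° = -177°
rotate_crank_by(+45°): θ ← -177° +45° = -132°
rotate_crank_by(-84°): θ ← -132° -84° = -216°
rotate_crank_by(-81°): θ ← -216° -81° = -297°
rotate_crank_by(+19°): θ ← -297° +19° = -278°
rotate_crank_by(+42°): θ ← -278° +42° = -236°
rotate_crank_by(-60°): θ ← -236° -60° = -296°
crank pin P = (r cos θ, r sin θ) = (21.041815, 43.142114)
h = r sin θ − e = 43.142114 − 15 = 28.142114
sin φ = h / L = 28.142114 / 197 = 0.14285337
φ = arcsin(0.14285337) = 8.212992°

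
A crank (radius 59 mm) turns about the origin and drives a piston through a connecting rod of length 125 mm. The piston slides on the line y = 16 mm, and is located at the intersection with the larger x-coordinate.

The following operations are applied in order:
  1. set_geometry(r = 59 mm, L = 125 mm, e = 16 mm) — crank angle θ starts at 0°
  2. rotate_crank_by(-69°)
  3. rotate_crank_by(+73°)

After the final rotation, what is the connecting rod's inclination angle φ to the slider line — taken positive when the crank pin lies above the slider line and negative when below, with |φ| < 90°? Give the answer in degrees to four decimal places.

set_geometry: r = 59 mm, L = 125 mm, e = 16 mm; θ ← 0°
rotate_crank_by(-69°): θ ← 0° -69° = -69°
rotate_crank_by(+73°): θ ← -69° +73° = 4°
crank pin P = (r cos θ, r sin θ) = (58.856279, 4.115632)
h = r sin θ − e = 4.115632 − 16 = -11.884368
sin φ = h / L = -11.884368 / 125 = -0.09507494
φ = arcsin(-0.09507494) = -5.455633°

-5.4556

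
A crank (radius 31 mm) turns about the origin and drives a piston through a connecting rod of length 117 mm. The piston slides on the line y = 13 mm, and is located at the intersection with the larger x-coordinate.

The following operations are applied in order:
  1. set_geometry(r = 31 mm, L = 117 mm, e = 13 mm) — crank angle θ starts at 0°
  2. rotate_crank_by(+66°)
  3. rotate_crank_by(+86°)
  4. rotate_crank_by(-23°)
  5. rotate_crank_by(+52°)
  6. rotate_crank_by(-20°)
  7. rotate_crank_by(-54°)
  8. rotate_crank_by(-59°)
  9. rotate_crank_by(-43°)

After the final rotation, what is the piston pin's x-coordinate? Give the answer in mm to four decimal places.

set_geometry: r = 31 mm, L = 117 mm, e = 13 mm; θ ← 0°
rotate_crank_by(+66°): θ ← 0° +66° = 66°
rotate_crank_by(+86°): θ ← 66° +86° = 152°
rotate_crank_by(-23°): θ ← 152° -23° = 129°
rotate_crank_by(+52°): θ ← 129° +52° = 181°
rotate_crank_by(-20°): θ ← 181° -20° = 161°
rotate_crank_by(-54°): θ ← 161° -54° = 107°
rotate_crank_by(-59°): θ ← 107° -59° = 48°
rotate_crank_by(-43°): θ ← 48° -43° = 5°
crank pin P = (r cos θ, r sin θ) = (30.882036, 2.701828)
h = r sin θ − e = 2.701828 − 13 = -10.298172
x = r cos θ + √(L² − h²) = 30.882036 + √(13689.0 − 106.0523) = 30.882036 + 116.545904 = 147.427939

147.4279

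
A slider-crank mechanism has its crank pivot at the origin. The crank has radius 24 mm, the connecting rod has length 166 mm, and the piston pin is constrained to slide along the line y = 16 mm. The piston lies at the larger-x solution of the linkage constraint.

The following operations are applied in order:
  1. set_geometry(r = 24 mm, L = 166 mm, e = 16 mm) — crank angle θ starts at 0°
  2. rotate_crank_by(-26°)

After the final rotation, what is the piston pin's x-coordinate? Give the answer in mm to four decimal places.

185.4388

set_geometry: r = 24 mm, L = 166 mm, e = 16 mm; θ ← 0°
rotate_crank_by(-26°): θ ← 0° -26° = -26°
crank pin P = (r cos θ, r sin θ) = (21.571057, -10.520908)
h = r sin θ − e = -10.520908 − 16 = -26.520908
x = r cos θ + √(L² − h²) = 21.571057 + √(27556.0 − 703.3585) = 21.571057 + 163.867756 = 185.438813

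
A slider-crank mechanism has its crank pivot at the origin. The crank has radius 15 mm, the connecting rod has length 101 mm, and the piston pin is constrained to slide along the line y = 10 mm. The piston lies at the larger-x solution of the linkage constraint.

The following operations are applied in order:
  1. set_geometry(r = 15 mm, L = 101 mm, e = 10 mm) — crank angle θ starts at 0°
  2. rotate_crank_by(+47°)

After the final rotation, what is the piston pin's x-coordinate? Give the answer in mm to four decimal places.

set_geometry: r = 15 mm, L = 101 mm, e = 10 mm; θ ← 0°
rotate_crank_by(+47°): θ ← 0° +47° = 47°
crank pin P = (r cos θ, r sin θ) = (10.229975, 10.970306)
h = r sin θ − e = 10.970306 − 10 = 0.970306
x = r cos θ + √(L² − h²) = 10.229975 + √(10201.0 − 0.9415) = 10.229975 + 100.995339 = 111.225314

111.2253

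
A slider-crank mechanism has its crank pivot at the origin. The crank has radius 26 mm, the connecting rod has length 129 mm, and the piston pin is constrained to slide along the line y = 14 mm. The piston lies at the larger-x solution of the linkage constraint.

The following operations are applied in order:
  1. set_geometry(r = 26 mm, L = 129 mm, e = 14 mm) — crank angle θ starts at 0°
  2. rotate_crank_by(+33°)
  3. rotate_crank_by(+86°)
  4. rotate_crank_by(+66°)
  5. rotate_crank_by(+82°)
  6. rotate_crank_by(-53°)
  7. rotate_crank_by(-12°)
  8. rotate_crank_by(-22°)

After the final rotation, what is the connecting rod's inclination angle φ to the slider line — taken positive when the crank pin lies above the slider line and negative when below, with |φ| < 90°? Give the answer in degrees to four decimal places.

-6.2304

set_geometry: r = 26 mm, L = 129 mm, e = 14 mm; θ ← 0°
rotate_crank_by(+33°): θ ← 0° +33° = 33°
rotate_crank_by(+86°): θ ← 33° +86° = 119°
rotate_crank_by(+66°): θ ← 119° +66° = 185°
rotate_crank_by(+82°): θ ← 185° +82° = 267°
rotate_crank_by(-53°): θ ← 267° -53° = 214°
rotate_crank_by(-12°): θ ← 214° -12° = 202°
rotate_crank_by(-22°): θ ← 202° -22° = 180°
crank pin P = (r cos θ, r sin θ) = (-26.000000, 0.000000)
h = r sin θ − e = 0.000000 − 14 = -14.000000
sin φ = h / L = -14.000000 / 129 = -0.10852713
φ = arcsin(-0.10852713) = -6.230418°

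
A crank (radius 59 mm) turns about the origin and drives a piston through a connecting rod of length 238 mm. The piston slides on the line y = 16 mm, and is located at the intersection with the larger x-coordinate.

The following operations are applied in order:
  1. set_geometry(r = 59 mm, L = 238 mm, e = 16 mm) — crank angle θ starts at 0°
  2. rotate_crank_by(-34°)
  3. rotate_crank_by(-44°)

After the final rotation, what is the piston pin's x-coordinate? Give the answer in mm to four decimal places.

set_geometry: r = 59 mm, L = 238 mm, e = 16 mm; θ ← 0°
rotate_crank_by(-34°): θ ← 0° -34° = -34°
rotate_crank_by(-44°): θ ← -34° -44° = -78°
crank pin P = (r cos θ, r sin θ) = (12.266790, -57.710708)
h = r sin θ − e = -57.710708 − 16 = -73.710708
x = r cos θ + √(L² − h²) = 12.266790 + √(56644.0 − 5433.2685) = 12.266790 + 226.297882 = 238.564672

238.5647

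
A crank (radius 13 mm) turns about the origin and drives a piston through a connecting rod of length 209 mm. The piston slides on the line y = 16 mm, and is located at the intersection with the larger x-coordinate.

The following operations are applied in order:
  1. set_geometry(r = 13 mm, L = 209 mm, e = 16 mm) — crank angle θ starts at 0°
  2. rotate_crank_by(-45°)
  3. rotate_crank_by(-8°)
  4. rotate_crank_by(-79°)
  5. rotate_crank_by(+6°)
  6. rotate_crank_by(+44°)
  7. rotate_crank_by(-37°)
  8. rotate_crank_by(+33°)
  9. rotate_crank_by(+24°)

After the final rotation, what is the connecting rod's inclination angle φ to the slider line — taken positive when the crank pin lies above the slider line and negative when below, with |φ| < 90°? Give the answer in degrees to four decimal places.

set_geometry: r = 13 mm, L = 209 mm, e = 16 mm; θ ← 0°
rotate_crank_by(-45°): θ ← 0° -45° = -45°
rotate_crank_by(-8°): θ ← -45° -8° = -53°
rotate_crank_by(-79°): θ ← -53° -79° = -132°
rotate_crank_by(+6°): θ ← -132° +6° = -126°
rotate_crank_by(+44°): θ ← -126° +44° = -82°
rotate_crank_by(-37°): θ ← -82° -37° = -119°
rotate_crank_by(+33°): θ ← -119° +33° = -86°
rotate_crank_by(+24°): θ ← -86° +24° = -62°
crank pin P = (r cos θ, r sin θ) = (6.103130, -11.478319)
h = r sin θ − e = -11.478319 − 16 = -27.478319
sin φ = h / L = -27.478319 / 209 = -0.13147521
φ = arcsin(-0.13147521) = -7.554847°

-7.5548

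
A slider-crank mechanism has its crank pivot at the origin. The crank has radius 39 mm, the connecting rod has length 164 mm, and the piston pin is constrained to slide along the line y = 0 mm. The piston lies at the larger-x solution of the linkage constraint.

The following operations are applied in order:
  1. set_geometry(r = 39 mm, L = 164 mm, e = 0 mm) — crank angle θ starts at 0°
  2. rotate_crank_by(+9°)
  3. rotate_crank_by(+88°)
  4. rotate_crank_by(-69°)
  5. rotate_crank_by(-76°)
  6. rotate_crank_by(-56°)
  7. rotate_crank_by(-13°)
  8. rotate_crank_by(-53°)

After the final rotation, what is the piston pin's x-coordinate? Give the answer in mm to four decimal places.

125.4526

set_geometry: r = 39 mm, L = 164 mm, e = 0 mm; θ ← 0°
rotate_crank_by(+9°): θ ← 0° +9° = 9°
rotate_crank_by(+88°): θ ← 9° +88° = 97°
rotate_crank_by(-69°): θ ← 97° -69° = 28°
rotate_crank_by(-76°): θ ← 28° -76° = -48°
rotate_crank_by(-56°): θ ← -48° -56° = -104°
rotate_crank_by(-13°): θ ← -104° -13° = -117°
rotate_crank_by(-53°): θ ← -117° -53° = -170°
crank pin P = (r cos θ, r sin θ) = (-38.407502, -6.772279)
h = r sin θ − e = -6.772279 − 0 = -6.772279
x = r cos θ + √(L² − h²) = -38.407502 + √(26896.0 − 45.8638) = -38.407502 + 163.860112 = 125.452609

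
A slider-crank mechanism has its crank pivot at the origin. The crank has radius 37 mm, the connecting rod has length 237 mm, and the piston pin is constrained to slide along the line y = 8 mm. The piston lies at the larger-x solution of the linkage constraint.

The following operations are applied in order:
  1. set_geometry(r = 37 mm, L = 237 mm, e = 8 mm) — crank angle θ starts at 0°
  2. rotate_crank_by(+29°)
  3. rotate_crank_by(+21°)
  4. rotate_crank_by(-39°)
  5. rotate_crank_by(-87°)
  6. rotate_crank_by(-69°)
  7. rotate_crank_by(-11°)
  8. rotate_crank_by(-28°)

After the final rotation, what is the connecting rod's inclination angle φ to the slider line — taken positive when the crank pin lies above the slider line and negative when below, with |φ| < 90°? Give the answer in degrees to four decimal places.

set_geometry: r = 37 mm, L = 237 mm, e = 8 mm; θ ← 0°
rotate_crank_by(+29°): θ ← 0° +29° = 29°
rotate_crank_by(+21°): θ ← 29° +21° = 50°
rotate_crank_by(-39°): θ ← 50° -39° = 11°
rotate_crank_by(-87°): θ ← 11° -87° = -76°
rotate_crank_by(-69°): θ ← -76° -69° = -145°
rotate_crank_by(-11°): θ ← -145° -11° = -156°
rotate_crank_by(-28°): θ ← -156° -28° = -184°
crank pin P = (r cos θ, r sin θ) = (-36.909870, 2.580990)
h = r sin θ − e = 2.580990 − 8 = -5.419010
sin φ = h / L = -5.419010 / 237 = -0.02286502
φ = arcsin(-0.02286502) = -1.310184°

-1.3102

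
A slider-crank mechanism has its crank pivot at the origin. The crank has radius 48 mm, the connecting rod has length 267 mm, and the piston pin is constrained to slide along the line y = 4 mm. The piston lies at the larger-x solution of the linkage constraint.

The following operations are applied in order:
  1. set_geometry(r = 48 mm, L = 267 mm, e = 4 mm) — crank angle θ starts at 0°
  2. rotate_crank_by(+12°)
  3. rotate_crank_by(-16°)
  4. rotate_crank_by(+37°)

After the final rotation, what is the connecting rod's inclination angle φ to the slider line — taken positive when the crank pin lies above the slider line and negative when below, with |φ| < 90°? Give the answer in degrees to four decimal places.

4.7571

set_geometry: r = 48 mm, L = 267 mm, e = 4 mm; θ ← 0°
rotate_crank_by(+12°): θ ← 0° +12° = 12°
rotate_crank_by(-16°): θ ← 12° -16° = -4°
rotate_crank_by(+37°): θ ← -4° +37° = 33°
crank pin P = (r cos θ, r sin θ) = (40.256187, 26.142674)
h = r sin θ − e = 26.142674 − 4 = 22.142674
sin φ = h / L = 22.142674 / 267 = 0.08293136
φ = arcsin(0.08293136) = 4.757081°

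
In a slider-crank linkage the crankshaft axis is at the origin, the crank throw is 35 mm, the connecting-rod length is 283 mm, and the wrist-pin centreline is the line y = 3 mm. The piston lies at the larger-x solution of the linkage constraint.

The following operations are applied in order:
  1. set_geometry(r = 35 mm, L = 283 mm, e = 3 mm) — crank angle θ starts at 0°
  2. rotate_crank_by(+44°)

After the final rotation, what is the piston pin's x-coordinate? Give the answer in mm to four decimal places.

307.3732

set_geometry: r = 35 mm, L = 283 mm, e = 3 mm; θ ← 0°
rotate_crank_by(+44°): θ ← 0° +44° = 44°
crank pin P = (r cos θ, r sin θ) = (25.176893, 24.313043)
h = r sin θ − e = 24.313043 − 3 = 21.313043
x = r cos θ + √(L² − h²) = 25.176893 + √(80089.0 − 454.2458) = 25.176893 + 282.196304 = 307.373197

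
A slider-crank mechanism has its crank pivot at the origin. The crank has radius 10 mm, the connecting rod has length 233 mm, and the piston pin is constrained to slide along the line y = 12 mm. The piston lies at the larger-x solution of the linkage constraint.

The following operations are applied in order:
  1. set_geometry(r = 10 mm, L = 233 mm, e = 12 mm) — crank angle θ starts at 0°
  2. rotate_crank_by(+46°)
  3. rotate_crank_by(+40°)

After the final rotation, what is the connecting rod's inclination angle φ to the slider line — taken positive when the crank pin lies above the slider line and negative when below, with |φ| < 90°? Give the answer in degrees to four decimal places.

-0.4978

set_geometry: r = 10 mm, L = 233 mm, e = 12 mm; θ ← 0°
rotate_crank_by(+46°): θ ← 0° +46° = 46°
rotate_crank_by(+40°): θ ← 46° +40° = 86°
crank pin P = (r cos θ, r sin θ) = (0.697565, 9.975641)
h = r sin θ − e = 9.975641 − 12 = -2.024359
sin φ = h / L = -2.024359 / 233 = -0.00868824
φ = arcsin(-0.00868824) = -0.497806°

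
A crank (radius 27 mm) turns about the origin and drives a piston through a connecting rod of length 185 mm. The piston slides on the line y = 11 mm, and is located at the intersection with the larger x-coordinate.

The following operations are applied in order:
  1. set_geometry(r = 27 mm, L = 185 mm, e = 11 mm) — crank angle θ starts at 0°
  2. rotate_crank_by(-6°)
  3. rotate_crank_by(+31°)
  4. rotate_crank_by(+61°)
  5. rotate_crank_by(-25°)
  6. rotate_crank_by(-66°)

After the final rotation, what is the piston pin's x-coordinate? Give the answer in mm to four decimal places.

211.4147

set_geometry: r = 27 mm, L = 185 mm, e = 11 mm; θ ← 0°
rotate_crank_by(-6°): θ ← 0° -6° = -6°
rotate_crank_by(+31°): θ ← -6° +31° = 25°
rotate_crank_by(+61°): θ ← 25° +61° = 86°
rotate_crank_by(-25°): θ ← 86° -25° = 61°
rotate_crank_by(-66°): θ ← 61° -66° = -5°
crank pin P = (r cos θ, r sin θ) = (26.897257, -2.353205)
h = r sin θ − e = -2.353205 − 11 = -13.353205
x = r cos θ + √(L² − h²) = 26.897257 + √(34225.0 − 178.3081) = 26.897257 + 184.517457 = 211.414714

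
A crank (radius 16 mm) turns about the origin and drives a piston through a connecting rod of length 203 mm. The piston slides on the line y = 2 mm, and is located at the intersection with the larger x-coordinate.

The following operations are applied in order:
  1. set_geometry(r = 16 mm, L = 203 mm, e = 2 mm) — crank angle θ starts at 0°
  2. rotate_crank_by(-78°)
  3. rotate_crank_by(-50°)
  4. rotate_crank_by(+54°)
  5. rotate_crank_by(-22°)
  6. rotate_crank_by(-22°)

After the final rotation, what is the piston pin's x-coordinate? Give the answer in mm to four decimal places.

194.8468

set_geometry: r = 16 mm, L = 203 mm, e = 2 mm; θ ← 0°
rotate_crank_by(-78°): θ ← 0° -78° = -78°
rotate_crank_by(-50°): θ ← -78° -50° = -128°
rotate_crank_by(+54°): θ ← -128° +54° = -74°
rotate_crank_by(-22°): θ ← -74° -22° = -96°
rotate_crank_by(-22°): θ ← -96° -22° = -118°
crank pin P = (r cos θ, r sin θ) = (-7.511545, -14.127161)
h = r sin θ − e = -14.127161 − 2 = -16.127161
x = r cos θ + √(L² − h²) = -7.511545 + √(41209.0 − 260.0853) = -7.511545 + 202.358382 = 194.846837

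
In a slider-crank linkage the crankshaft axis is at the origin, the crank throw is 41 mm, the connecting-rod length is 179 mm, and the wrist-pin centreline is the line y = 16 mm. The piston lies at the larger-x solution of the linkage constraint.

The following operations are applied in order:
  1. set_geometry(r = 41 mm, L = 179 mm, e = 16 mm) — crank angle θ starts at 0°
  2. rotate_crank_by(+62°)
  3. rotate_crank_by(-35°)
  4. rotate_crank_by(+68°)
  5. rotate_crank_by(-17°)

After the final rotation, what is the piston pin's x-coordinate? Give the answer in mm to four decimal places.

185.8940

set_geometry: r = 41 mm, L = 179 mm, e = 16 mm; θ ← 0°
rotate_crank_by(+62°): θ ← 0° +62° = 62°
rotate_crank_by(-35°): θ ← 62° -35° = 27°
rotate_crank_by(+68°): θ ← 27° +68° = 95°
rotate_crank_by(-17°): θ ← 95° -17° = 78°
crank pin P = (r cos θ, r sin θ) = (8.524379, 40.104052)
h = r sin θ − e = 40.104052 − 16 = 24.104052
x = r cos θ + √(L² − h²) = 8.524379 + √(32041.0 − 581.0053) = 8.524379 + 177.369656 = 185.894035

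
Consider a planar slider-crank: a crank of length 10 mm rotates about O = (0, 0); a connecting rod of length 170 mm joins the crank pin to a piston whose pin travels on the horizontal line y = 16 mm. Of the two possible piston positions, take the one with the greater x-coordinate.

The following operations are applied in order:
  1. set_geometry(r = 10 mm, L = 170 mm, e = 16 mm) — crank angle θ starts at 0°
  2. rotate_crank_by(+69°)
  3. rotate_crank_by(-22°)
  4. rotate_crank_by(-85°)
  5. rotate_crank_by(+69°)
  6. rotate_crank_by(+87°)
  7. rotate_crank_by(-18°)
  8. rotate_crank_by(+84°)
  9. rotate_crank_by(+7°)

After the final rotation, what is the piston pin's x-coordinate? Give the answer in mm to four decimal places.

159.2379

set_geometry: r = 10 mm, L = 170 mm, e = 16 mm; θ ← 0°
rotate_crank_by(+69°): θ ← 0° +69° = 69°
rotate_crank_by(-22°): θ ← 69° -22° = 47°
rotate_crank_by(-85°): θ ← 47° -85° = -38°
rotate_crank_by(+69°): θ ← -38° +69° = 31°
rotate_crank_by(+87°): θ ← 31° +87° = 118°
rotate_crank_by(-18°): θ ← 118° -18° = 100°
rotate_crank_by(+84°): θ ← 100° +84° = 184°
rotate_crank_by(+7°): θ ← 184° +7° = 191°
crank pin P = (r cos θ, r sin θ) = (-9.816272, -1.908090)
h = r sin θ − e = -1.908090 − 16 = -17.908090
x = r cos θ + √(L² − h²) = -9.816272 + √(28900.0 − 320.6997) = -9.816272 + 169.054134 = 159.237862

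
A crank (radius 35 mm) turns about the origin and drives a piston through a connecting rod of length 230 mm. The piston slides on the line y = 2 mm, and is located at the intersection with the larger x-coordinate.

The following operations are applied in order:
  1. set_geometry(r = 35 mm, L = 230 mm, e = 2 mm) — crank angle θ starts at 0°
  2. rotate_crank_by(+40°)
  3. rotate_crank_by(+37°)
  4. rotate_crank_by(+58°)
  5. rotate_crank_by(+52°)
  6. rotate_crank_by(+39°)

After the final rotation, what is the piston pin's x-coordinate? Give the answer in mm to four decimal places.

set_geometry: r = 35 mm, L = 230 mm, e = 2 mm; θ ← 0°
rotate_crank_by(+40°): θ ← 0° +40° = 40°
rotate_crank_by(+37°): θ ← 40° +37° = 77°
rotate_crank_by(+58°): θ ← 77° +58° = 135°
rotate_crank_by(+52°): θ ← 135° +52° = 187°
rotate_crank_by(+39°): θ ← 187° +39° = 226°
crank pin P = (r cos θ, r sin θ) = (-24.313043, -25.176893)
h = r sin θ − e = -25.176893 − 2 = -27.176893
x = r cos θ + √(L² − h²) = -24.313043 + √(52900.0 − 738.5835) = -24.313043 + 228.388740 = 204.075697

204.0757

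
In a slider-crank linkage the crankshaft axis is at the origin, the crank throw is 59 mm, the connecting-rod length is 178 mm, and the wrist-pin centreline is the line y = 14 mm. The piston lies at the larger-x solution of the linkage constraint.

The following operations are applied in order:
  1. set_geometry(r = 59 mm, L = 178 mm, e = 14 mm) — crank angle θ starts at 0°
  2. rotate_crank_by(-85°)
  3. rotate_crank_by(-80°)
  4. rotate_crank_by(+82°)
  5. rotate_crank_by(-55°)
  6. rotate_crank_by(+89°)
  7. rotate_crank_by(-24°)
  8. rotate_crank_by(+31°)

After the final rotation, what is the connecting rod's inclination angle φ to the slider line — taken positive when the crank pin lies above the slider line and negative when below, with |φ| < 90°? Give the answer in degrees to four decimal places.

set_geometry: r = 59 mm, L = 178 mm, e = 14 mm; θ ← 0°
rotate_crank_by(-85°): θ ← 0° -85° = -85°
rotate_crank_by(-80°): θ ← -85° -80° = -165°
rotate_crank_by(+82°): θ ← -165° +82° = -83°
rotate_crank_by(-55°): θ ← -83° -55° = -138°
rotate_crank_by(+89°): θ ← -138° +89° = -49°
rotate_crank_by(-24°): θ ← -49° -24° = -73°
rotate_crank_by(+31°): θ ← -73° +31° = -42°
crank pin P = (r cos θ, r sin θ) = (43.845545, -39.478706)
h = r sin θ − e = -39.478706 − 14 = -53.478706
sin φ = h / L = -53.478706 / 178 = -0.30044217
φ = arcsin(-0.30044217) = -17.484163°

-17.4842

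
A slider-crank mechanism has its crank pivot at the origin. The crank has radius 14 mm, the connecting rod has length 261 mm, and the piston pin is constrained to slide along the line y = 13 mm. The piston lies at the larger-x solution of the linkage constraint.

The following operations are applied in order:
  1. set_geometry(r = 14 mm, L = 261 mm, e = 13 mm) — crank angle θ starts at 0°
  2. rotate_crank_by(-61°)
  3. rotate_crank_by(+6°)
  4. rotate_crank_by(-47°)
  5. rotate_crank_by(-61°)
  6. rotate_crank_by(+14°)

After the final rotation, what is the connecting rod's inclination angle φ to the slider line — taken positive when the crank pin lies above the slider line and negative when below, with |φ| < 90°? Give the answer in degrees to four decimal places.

-4.4411

set_geometry: r = 14 mm, L = 261 mm, e = 13 mm; θ ← 0°
rotate_crank_by(-61°): θ ← 0° -61° = -61°
rotate_crank_by(+6°): θ ← -61° +6° = -55°
rotate_crank_by(-47°): θ ← -55° -47° = -102°
rotate_crank_by(-61°): θ ← -102° -61° = -163°
rotate_crank_by(+14°): θ ← -163° +14° = -149°
crank pin P = (r cos θ, r sin θ) = (-12.000342, -7.210533)
h = r sin θ − e = -7.210533 − 13 = -20.210533
sin φ = h / L = -20.210533 / 261 = -0.07743499
φ = arcsin(-0.07743499) = -4.441144°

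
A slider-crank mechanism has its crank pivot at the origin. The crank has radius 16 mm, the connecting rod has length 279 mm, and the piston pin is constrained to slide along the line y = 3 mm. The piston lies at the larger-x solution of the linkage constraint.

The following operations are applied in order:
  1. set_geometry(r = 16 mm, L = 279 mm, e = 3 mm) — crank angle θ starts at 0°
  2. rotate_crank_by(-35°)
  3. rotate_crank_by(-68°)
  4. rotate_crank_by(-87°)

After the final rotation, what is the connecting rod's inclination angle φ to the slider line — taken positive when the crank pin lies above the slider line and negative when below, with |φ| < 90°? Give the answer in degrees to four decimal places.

set_geometry: r = 16 mm, L = 279 mm, e = 3 mm; θ ← 0°
rotate_crank_by(-35°): θ ← 0° -35° = -35°
rotate_crank_by(-68°): θ ← -35° -68° = -103°
rotate_crank_by(-87°): θ ← -103° -87° = -190°
crank pin P = (r cos θ, r sin θ) = (-15.756924, 2.778371)
h = r sin θ − e = 2.778371 − 3 = -0.221629
sin φ = h / L = -0.221629 / 279 = -0.00079437
φ = arcsin(-0.00079437) = -0.045514°

-0.0455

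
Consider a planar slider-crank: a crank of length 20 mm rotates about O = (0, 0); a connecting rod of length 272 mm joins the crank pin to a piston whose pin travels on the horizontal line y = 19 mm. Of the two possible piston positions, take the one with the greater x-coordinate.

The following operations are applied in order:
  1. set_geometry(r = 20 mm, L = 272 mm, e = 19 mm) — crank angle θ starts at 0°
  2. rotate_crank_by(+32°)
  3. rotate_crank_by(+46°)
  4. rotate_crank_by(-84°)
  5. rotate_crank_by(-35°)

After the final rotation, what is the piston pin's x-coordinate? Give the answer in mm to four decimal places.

285.1909

set_geometry: r = 20 mm, L = 272 mm, e = 19 mm; θ ← 0°
rotate_crank_by(+32°): θ ← 0° +32° = 32°
rotate_crank_by(+46°): θ ← 32° +46° = 78°
rotate_crank_by(-84°): θ ← 78° -84° = -6°
rotate_crank_by(-35°): θ ← -6° -35° = -41°
crank pin P = (r cos θ, r sin θ) = (15.094192, -13.121181)
h = r sin θ − e = -13.121181 − 19 = -32.121181
x = r cos θ + √(L² − h²) = 15.094192 + √(73984.0 − 1031.7702) = 15.094192 + 270.096704 = 285.190896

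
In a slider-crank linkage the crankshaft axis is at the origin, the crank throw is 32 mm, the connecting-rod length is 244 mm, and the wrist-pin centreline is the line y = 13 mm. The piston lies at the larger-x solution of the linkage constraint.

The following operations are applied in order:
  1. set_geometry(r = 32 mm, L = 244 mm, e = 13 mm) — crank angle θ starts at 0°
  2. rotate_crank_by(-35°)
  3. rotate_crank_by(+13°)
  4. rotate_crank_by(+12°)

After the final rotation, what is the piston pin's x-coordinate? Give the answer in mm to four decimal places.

274.8072

set_geometry: r = 32 mm, L = 244 mm, e = 13 mm; θ ← 0°
rotate_crank_by(-35°): θ ← 0° -35° = -35°
rotate_crank_by(+13°): θ ← -35° +13° = -22°
rotate_crank_by(+12°): θ ← -22° +12° = -10°
crank pin P = (r cos θ, r sin θ) = (31.513848, -5.556742)
h = r sin θ − e = -5.556742 − 13 = -18.556742
x = r cos θ + √(L² − h²) = 31.513848 + √(59536.0 − 344.3527) = 31.513848 + 243.293336 = 274.807184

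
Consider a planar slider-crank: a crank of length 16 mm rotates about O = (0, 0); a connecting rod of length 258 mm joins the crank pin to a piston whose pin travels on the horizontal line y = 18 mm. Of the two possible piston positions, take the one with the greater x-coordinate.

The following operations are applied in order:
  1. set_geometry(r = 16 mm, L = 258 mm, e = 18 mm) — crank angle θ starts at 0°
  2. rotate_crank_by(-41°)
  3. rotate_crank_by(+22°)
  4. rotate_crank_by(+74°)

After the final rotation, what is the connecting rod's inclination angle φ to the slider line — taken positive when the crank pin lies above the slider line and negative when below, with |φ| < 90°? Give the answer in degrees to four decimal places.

-1.0868

set_geometry: r = 16 mm, L = 258 mm, e = 18 mm; θ ← 0°
rotate_crank_by(-41°): θ ← 0° -41° = -41°
rotate_crank_by(+22°): θ ← -41° +22° = -19°
rotate_crank_by(+74°): θ ← -19° +74° = 55°
crank pin P = (r cos θ, r sin θ) = (9.177223, 13.106433)
h = r sin θ − e = 13.106433 − 18 = -4.893567
sin φ = h / L = -4.893567 / 258 = -0.01896732
φ = arcsin(-0.01896732) = -1.086812°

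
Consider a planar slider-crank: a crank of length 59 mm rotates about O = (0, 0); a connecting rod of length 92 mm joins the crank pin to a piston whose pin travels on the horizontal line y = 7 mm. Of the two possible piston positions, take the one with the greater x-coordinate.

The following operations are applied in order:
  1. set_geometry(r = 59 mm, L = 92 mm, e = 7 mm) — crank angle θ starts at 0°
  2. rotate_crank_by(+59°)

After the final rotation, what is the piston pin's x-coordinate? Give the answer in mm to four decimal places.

set_geometry: r = 59 mm, L = 92 mm, e = 7 mm; θ ← 0°
rotate_crank_by(+59°): θ ← 0° +59° = 59°
crank pin P = (r cos θ, r sin θ) = (30.387246, 50.572871)
h = r sin θ − e = 50.572871 − 7 = 43.572871
x = r cos θ + √(L² − h²) = 30.387246 + √(8464.0 − 1898.5951) = 30.387246 + 81.027186 = 111.414433

111.4144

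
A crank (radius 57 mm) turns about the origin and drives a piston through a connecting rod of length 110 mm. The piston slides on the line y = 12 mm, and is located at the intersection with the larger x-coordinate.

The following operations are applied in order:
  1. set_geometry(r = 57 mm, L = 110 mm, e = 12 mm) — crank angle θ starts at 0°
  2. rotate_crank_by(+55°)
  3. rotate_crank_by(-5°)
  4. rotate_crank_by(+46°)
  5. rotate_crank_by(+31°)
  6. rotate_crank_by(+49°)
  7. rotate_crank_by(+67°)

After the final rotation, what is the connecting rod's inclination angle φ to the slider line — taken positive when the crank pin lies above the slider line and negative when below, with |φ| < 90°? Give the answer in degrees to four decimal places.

-34.8056

set_geometry: r = 57 mm, L = 110 mm, e = 12 mm; θ ← 0°
rotate_crank_by(+55°): θ ← 0° +55° = 55°
rotate_crank_by(-5°): θ ← 55° -5° = 50°
rotate_crank_by(+46°): θ ← 50° +46° = 96°
rotate_crank_by(+31°): θ ← 96° +31° = 127°
rotate_crank_by(+49°): θ ← 127° +49° = 176°
rotate_crank_by(+67°): θ ← 176° +67° = 243°
crank pin P = (r cos θ, r sin θ) = (-25.877458, -50.787372)
h = r sin θ − e = -50.787372 − 12 = -62.787372
sin φ = h / L = -62.787372 / 110 = -0.57079429
φ = arcsin(-0.57079429) = -34.805633°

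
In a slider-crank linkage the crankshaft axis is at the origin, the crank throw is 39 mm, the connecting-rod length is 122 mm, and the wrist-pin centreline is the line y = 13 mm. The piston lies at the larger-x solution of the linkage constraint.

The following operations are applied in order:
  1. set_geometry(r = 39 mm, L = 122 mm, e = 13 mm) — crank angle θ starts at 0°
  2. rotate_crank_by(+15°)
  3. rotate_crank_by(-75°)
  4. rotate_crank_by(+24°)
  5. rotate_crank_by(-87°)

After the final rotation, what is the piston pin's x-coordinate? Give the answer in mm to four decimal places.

91.8730

set_geometry: r = 39 mm, L = 122 mm, e = 13 mm; θ ← 0°
rotate_crank_by(+15°): θ ← 0° +15° = 15°
rotate_crank_by(-75°): θ ← 15° -75° = -60°
rotate_crank_by(+24°): θ ← -60° +24° = -36°
rotate_crank_by(-87°): θ ← -36° -87° = -123°
crank pin P = (r cos θ, r sin θ) = (-21.240922, -32.708152)
h = r sin θ − e = -32.708152 − 13 = -45.708152
x = r cos θ + √(L² − h²) = -21.240922 + √(14884.0 − 2089.2352) = -21.240922 + 113.113946 = 91.873024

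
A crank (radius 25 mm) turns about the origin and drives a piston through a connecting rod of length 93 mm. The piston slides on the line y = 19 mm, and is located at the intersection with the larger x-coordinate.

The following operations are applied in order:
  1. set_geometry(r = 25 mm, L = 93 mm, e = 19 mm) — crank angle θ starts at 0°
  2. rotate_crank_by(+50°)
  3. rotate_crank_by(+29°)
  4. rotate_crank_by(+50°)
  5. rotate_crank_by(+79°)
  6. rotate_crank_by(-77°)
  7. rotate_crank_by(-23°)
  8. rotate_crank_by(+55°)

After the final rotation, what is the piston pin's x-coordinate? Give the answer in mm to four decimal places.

set_geometry: r = 25 mm, L = 93 mm, e = 19 mm; θ ← 0°
rotate_crank_by(+50°): θ ← 0° +50° = 50°
rotate_crank_by(+29°): θ ← 50° +29° = 79°
rotate_crank_by(+50°): θ ← 79° +50° = 129°
rotate_crank_by(+79°): θ ← 129° +79° = 208°
rotate_crank_by(-77°): θ ← 208° -77° = 131°
rotate_crank_by(-23°): θ ← 131° -23° = 108°
rotate_crank_by(+55°): θ ← 108° +55° = 163°
crank pin P = (r cos θ, r sin θ) = (-23.907619, 7.309293)
h = r sin θ − e = 7.309293 − 19 = -11.690707
x = r cos θ + √(L² − h²) = -23.907619 + √(8649.0 − 136.6726) = -23.907619 + 92.262275 = 68.354656

68.3547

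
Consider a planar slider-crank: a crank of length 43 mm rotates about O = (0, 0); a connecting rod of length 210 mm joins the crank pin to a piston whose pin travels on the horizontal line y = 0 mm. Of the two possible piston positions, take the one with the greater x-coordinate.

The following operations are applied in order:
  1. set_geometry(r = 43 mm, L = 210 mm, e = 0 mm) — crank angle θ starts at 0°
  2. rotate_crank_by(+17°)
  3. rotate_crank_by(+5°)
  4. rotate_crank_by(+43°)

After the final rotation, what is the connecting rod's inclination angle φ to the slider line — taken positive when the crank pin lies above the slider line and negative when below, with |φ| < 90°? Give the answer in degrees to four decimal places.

set_geometry: r = 43 mm, L = 210 mm, e = 0 mm; θ ← 0°
rotate_crank_by(+17°): θ ← 0° +17° = 17°
rotate_crank_by(+5°): θ ← 17° +5° = 22°
rotate_crank_by(+43°): θ ← 22° +43° = 65°
crank pin P = (r cos θ, r sin θ) = (18.172585, 38.971235)
h = r sin θ − e = 38.971235 − 0 = 38.971235
sin φ = h / L = 38.971235 / 210 = 0.18557731
φ = arcsin(0.18557731) = 10.694793°

10.6948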